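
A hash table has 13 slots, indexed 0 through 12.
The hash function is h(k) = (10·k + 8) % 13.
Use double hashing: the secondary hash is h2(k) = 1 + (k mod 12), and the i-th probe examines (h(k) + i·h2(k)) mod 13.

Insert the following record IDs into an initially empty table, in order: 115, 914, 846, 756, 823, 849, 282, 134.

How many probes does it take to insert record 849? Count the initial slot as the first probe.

2

115: h=1 -> slot 1
914: h=9 -> slot 9
846: h=5 -> slot 5
756: h=2 -> slot 2
823: h=9, h2=8, probe 9,4 -> slot 4
849: h=9, h2=10, probe 9,6 -> slot 6
282: h=7 -> slot 7
134: h=9, h2=3, probe 9,12 -> slot 12
Table: [—, 115, 756, —, 823, 846, 849, 282, —, 914, —, —, 134]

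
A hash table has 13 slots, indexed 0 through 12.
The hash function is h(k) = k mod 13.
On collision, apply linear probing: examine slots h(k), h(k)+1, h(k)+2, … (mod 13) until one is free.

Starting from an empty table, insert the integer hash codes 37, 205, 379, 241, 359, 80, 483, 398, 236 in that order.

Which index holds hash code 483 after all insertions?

Insert 37: h=11, slot 11 empty → index 11.
Insert 205: h=10, slot 10 empty → index 10.
Insert 379: h=2, slot 2 empty → index 2.
Insert 241: h=7, slot 7 empty → index 7.
Insert 359: h=8, slot 8 empty → index 8.
Insert 80: h=2, slot 2 occupied → index 3.
Insert 483: h=2, slots 2,3 occupied → index 4.
Insert 398: h=8, slot 8 occupied → index 9.
Insert 236: h=2, slots 2,3,4 occupied → index 5.
Table: [., ., 379, 80, 483, 236, ., 241, 359, 398, 205, 37, .]

4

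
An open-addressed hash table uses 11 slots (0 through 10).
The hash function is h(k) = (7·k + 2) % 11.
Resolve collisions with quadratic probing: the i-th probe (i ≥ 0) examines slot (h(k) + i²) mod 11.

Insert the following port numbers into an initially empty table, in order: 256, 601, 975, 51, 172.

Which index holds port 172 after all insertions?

5

256: h=1 => slot 1
601: h=7 => slot 7
975: h=7, probe 7,8 => slot 8
51: h=7, probe 7,8,0 => slot 0
172: h=7, probe 7,8,0,5 => slot 5
Table: [51, 256, ∅, ∅, ∅, 172, ∅, 601, 975, ∅, ∅]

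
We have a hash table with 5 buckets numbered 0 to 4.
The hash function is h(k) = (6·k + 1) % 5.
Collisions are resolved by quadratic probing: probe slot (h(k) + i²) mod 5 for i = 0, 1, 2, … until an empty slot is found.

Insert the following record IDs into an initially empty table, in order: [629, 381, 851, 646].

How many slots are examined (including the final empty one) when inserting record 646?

629: h=0 -> slot 0
381: h=2 -> slot 2
851: h=2, probe 2,3 -> slot 3
646: h=2, probe 2,3,1 -> slot 1
Table: [629, 646, 381, 851, -]

3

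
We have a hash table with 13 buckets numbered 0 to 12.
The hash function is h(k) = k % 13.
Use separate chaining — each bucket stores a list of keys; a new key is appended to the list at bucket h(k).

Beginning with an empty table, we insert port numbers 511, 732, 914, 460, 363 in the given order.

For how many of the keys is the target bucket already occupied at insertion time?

2

Insert 511: h=4, bucket 4 empty -> new chain.
Insert 732: h=4, bucket 4 nonempty -> append to chain.
Insert 914: h=4, bucket 4 nonempty -> append to chain.
Insert 460: h=5, bucket 5 empty -> new chain.
Insert 363: h=12, bucket 12 empty -> new chain.
Final buckets:
0: ∅
1: ∅
2: ∅
3: ∅
4: 511 -> 732 -> 914
5: 460
6: ∅
7: ∅
8: ∅
9: ∅
10: ∅
11: ∅
12: 363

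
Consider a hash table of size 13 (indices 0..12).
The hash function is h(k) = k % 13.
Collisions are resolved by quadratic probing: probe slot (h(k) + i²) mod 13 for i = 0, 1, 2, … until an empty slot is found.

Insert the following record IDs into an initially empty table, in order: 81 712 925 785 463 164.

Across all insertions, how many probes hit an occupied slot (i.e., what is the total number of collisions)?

1

81: h=3 → slot 3
712: h=10 → slot 10
925: h=2 → slot 2
785: h=5 → slot 5
463: h=8 → slot 8
164: h=8, probe 8,9 → slot 9
Table: [_, _, 925, 81, _, 785, _, _, 463, 164, 712, _, _]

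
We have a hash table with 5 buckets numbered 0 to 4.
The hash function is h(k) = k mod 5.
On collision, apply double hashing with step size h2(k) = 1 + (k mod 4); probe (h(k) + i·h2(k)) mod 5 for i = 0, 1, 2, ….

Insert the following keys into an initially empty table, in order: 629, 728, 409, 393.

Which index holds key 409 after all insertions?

629: h=4 => slot 4
728: h=3 => slot 3
409: h=4, h2=2, probe 4,1 => slot 1
393: h=3, h2=2, probe 3,0 => slot 0
Table: [393, 409, ., 728, 629]

1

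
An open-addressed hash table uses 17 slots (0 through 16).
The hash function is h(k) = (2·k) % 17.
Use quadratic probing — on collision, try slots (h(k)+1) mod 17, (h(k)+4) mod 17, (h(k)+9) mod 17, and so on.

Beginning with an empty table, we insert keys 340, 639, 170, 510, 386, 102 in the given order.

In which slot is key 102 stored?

Insert 340: h=0, slot 0 empty -> index 0.
Insert 639: h=3, slot 3 empty -> index 3.
Insert 170: h=0, slot 0 occupied -> index 1.
Insert 510: h=0, slots 0,1 occupied -> index 4.
Insert 386: h=7, slot 7 empty -> index 7.
Insert 102: h=0, slots 0,1,4 occupied -> index 9.
Table: [340, 170, —, 639, 510, —, —, 386, —, 102, —, —, —, —, —, —, —]

9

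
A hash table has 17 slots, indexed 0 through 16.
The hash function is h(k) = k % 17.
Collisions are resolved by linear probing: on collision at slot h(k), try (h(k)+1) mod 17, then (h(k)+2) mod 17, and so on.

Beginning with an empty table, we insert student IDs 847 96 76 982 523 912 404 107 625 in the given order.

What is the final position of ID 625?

0

Insert 847: h=14, slot 14 empty => index 14.
Insert 96: h=11, slot 11 empty => index 11.
Insert 76: h=8, slot 8 empty => index 8.
Insert 982: h=13, slot 13 empty => index 13.
Insert 523: h=13, slots 13,14 occupied => index 15.
Insert 912: h=11, slot 11 occupied => index 12.
Insert 404: h=13, slots 13,14,15 occupied => index 16.
Insert 107: h=5, slot 5 empty => index 5.
Insert 625: h=13, slots 13,14,15,16 occupied => index 0.
Table: [625, ∅, ∅, ∅, ∅, 107, ∅, ∅, 76, ∅, ∅, 96, 912, 982, 847, 523, 404]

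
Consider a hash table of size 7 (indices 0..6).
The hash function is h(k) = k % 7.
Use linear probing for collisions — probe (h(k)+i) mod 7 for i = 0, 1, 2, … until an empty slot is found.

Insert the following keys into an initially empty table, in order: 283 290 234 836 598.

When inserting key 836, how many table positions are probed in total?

283: h=3 → slot 3
290: h=3, probe 3,4 → slot 4
234: h=3, probe 3,4,5 → slot 5
836: h=3, probe 3,4,5,6 → slot 6
598: h=3, probe 3,4,5,6,0 → slot 0
Table: [598, ∅, ∅, 283, 290, 234, 836]

4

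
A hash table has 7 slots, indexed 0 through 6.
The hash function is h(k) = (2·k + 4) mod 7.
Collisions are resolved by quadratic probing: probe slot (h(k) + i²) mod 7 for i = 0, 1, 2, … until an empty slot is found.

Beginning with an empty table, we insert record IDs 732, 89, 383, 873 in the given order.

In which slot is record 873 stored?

4

732: h=5 -> slot 5
89: h=0 -> slot 0
383: h=0, probe 0,1 -> slot 1
873: h=0, probe 0,1,4 -> slot 4
Table: [89, 383, _, _, 873, 732, _]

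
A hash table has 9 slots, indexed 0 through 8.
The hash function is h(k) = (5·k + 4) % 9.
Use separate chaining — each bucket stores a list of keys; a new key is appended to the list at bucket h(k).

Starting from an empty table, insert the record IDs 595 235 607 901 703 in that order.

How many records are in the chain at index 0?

4

Insert 595: h=0, bucket 0 empty -> new chain.
Insert 235: h=0, bucket 0 nonempty -> append to chain.
Insert 607: h=6, bucket 6 empty -> new chain.
Insert 901: h=0, bucket 0 nonempty -> append to chain.
Insert 703: h=0, bucket 0 nonempty -> append to chain.
Final buckets:
0: 595 -> 235 -> 901 -> 703
1: .
2: .
3: .
4: .
5: .
6: 607
7: .
8: .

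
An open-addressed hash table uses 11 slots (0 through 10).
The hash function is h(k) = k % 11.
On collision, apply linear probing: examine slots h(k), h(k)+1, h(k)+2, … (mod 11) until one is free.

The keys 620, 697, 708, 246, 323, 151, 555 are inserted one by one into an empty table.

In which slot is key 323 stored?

8

620: h=4 => slot 4
697: h=4, probe 4,5 => slot 5
708: h=4, probe 4,5,6 => slot 6
246: h=4, probe 4,5,6,7 => slot 7
323: h=4, probe 4,5,6,7,8 => slot 8
151: h=8, probe 8,9 => slot 9
555: h=5, probe 5,6,7,8,9,10 => slot 10
Table: [-, -, -, -, 620, 697, 708, 246, 323, 151, 555]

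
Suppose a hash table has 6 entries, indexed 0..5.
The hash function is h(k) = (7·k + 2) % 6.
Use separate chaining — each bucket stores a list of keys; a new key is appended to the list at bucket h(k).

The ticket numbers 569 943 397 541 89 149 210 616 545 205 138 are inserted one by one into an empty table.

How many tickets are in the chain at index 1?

4

Insert 569: h=1, bucket 1 empty -> new chain.
Insert 943: h=3, bucket 3 empty -> new chain.
Insert 397: h=3, bucket 3 nonempty -> append to chain.
Insert 541: h=3, bucket 3 nonempty -> append to chain.
Insert 89: h=1, bucket 1 nonempty -> append to chain.
Insert 149: h=1, bucket 1 nonempty -> append to chain.
Insert 210: h=2, bucket 2 empty -> new chain.
Insert 616: h=0, bucket 0 empty -> new chain.
Insert 545: h=1, bucket 1 nonempty -> append to chain.
Insert 205: h=3, bucket 3 nonempty -> append to chain.
Insert 138: h=2, bucket 2 nonempty -> append to chain.
Final buckets:
0: 616
1: 569 -> 89 -> 149 -> 545
2: 210 -> 138
3: 943 -> 397 -> 541 -> 205
4: ∅
5: ∅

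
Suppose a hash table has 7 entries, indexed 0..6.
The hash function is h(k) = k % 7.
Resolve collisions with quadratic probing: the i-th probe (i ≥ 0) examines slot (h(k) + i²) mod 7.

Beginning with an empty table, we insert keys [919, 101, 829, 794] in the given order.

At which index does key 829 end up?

4

919: h=2 → slot 2
101: h=3 → slot 3
829: h=3, probe 3,4 → slot 4
794: h=3, probe 3,4,0 → slot 0
Table: [794, —, 919, 101, 829, —, —]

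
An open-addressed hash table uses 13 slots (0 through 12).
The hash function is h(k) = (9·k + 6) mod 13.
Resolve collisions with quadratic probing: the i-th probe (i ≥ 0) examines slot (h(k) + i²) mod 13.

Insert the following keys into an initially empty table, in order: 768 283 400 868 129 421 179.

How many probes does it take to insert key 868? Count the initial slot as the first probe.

Insert 768: h=2, slot 2 empty -> index 2.
Insert 283: h=5, slot 5 empty -> index 5.
Insert 400: h=5, slot 5 occupied -> index 6.
Insert 868: h=5, slots 5,6 occupied -> index 9.
Insert 129: h=10, slot 10 empty -> index 10.
Insert 421: h=12, slot 12 empty -> index 12.
Insert 179: h=5, slots 5,6,9 occupied -> index 1.
Table: [—, 179, 768, —, —, 283, 400, —, —, 868, 129, —, 421]

3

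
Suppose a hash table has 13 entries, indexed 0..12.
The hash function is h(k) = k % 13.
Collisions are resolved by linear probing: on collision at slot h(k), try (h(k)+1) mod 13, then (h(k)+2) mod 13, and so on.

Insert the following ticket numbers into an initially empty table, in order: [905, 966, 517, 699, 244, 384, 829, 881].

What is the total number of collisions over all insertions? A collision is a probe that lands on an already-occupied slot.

905: h=8 -> slot 8
966: h=4 -> slot 4
517: h=10 -> slot 10
699: h=10, probe 10,11 -> slot 11
244: h=10, probe 10,11,12 -> slot 12
384: h=7 -> slot 7
829: h=10, probe 10,11,12,0 -> slot 0
881: h=10, probe 10,11,12,0,1 -> slot 1
Table: [829, 881, —, —, 966, —, —, 384, 905, —, 517, 699, 244]

10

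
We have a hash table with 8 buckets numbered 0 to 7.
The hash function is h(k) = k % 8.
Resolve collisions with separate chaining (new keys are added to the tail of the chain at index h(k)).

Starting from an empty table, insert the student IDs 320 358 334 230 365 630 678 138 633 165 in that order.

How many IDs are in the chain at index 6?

Insert 320: h=0, bucket 0 empty → new chain.
Insert 358: h=6, bucket 6 empty → new chain.
Insert 334: h=6, bucket 6 nonempty → append to chain.
Insert 230: h=6, bucket 6 nonempty → append to chain.
Insert 365: h=5, bucket 5 empty → new chain.
Insert 630: h=6, bucket 6 nonempty → append to chain.
Insert 678: h=6, bucket 6 nonempty → append to chain.
Insert 138: h=2, bucket 2 empty → new chain.
Insert 633: h=1, bucket 1 empty → new chain.
Insert 165: h=5, bucket 5 nonempty → append to chain.
Final buckets:
0: 320
1: 633
2: 138
3: ∅
4: ∅
5: 365 -> 165
6: 358 -> 334 -> 230 -> 630 -> 678
7: ∅

5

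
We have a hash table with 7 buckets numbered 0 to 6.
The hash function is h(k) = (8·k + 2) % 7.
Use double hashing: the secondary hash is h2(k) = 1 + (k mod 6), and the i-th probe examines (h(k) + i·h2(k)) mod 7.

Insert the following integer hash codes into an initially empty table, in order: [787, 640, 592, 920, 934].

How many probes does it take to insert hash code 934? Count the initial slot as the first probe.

5

787 hashes to 5; slot 5 is free → place at 5.
640 hashes to 5, h2=5; 5 taken → place at 3.
592 hashes to 6; slot 6 is free → place at 6.
920 hashes to 5, h2=3; 5 taken → place at 1.
934 hashes to 5, h2=5; 5,3,1,6 taken → place at 4.
Table: [., 920, ., 640, 934, 787, 592]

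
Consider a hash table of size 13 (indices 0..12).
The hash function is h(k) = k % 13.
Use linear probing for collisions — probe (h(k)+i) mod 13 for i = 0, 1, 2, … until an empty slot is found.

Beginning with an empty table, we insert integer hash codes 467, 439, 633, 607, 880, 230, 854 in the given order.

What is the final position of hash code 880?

Insert 467: h=12, slot 12 empty -> index 12.
Insert 439: h=10, slot 10 empty -> index 10.
Insert 633: h=9, slot 9 empty -> index 9.
Insert 607: h=9, slots 9,10 occupied -> index 11.
Insert 880: h=9, slots 9,10,11,12 occupied -> index 0.
Insert 230: h=9, slots 9,10,11,12,0 occupied -> index 1.
Insert 854: h=9, slots 9,10,11,12,0,1 occupied -> index 2.
Table: [880, 230, 854, ., ., ., ., ., ., 633, 439, 607, 467]

0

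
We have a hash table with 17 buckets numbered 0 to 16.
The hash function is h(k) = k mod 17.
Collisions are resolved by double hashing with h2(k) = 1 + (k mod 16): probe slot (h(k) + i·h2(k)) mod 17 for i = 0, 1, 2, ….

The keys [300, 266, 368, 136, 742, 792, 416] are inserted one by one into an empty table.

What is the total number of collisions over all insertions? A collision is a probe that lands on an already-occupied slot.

Insert 300: h=11, slot 11 empty => index 11.
Insert 266: h=11, h2=11, slot 11 occupied => index 5.
Insert 368: h=11, h2=1, slot 11 occupied => index 12.
Insert 136: h=0, slot 0 empty => index 0.
Insert 742: h=11, h2=7, slot 11 occupied => index 1.
Insert 792: h=10, slot 10 empty => index 10.
Insert 416: h=8, slot 8 empty => index 8.
Table: [136, 742, _, _, _, 266, _, _, 416, _, 792, 300, 368, _, _, _, _]

3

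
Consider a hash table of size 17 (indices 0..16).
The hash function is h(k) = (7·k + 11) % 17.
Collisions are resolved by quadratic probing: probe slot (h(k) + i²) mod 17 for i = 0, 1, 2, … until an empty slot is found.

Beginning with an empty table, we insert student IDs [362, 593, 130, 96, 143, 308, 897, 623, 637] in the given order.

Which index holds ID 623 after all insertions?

362: h=12 => slot 12
593: h=14 => slot 14
130: h=3 => slot 3
96: h=3, probe 3,4 => slot 4
143: h=9 => slot 9
308: h=8 => slot 8
897: h=0 => slot 0
623: h=3, probe 3,4,7 => slot 7
637: h=16 => slot 16
Table: [897, ., ., 130, 96, ., ., 623, 308, 143, ., ., 362, ., 593, ., 637]

7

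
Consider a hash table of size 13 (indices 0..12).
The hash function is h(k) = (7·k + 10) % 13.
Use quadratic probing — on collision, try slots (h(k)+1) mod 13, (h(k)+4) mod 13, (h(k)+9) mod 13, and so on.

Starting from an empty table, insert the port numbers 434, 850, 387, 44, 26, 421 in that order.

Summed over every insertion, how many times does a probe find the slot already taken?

434 hashes to 6; slot 6 is free -> place at 6.
850 hashes to 6; 6 taken -> place at 7.
387 hashes to 2; slot 2 is free -> place at 2.
44 hashes to 6; 6,7 taken -> place at 10.
26 hashes to 10; 10 taken -> place at 11.
421 hashes to 6; 6,7,10,2 taken -> place at 9.
Table: [∅, ∅, 387, ∅, ∅, ∅, 434, 850, ∅, 421, 44, 26, ∅]

8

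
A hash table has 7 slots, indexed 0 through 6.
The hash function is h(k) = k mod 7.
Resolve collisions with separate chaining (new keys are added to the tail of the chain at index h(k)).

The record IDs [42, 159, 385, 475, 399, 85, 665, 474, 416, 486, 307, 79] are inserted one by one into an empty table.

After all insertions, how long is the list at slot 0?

4

42 -> bucket 0
159 -> bucket 5
385 -> bucket 0 (collision)
475 -> bucket 6
399 -> bucket 0 (collision)
85 -> bucket 1
665 -> bucket 0 (collision)
474 -> bucket 5 (collision)
416 -> bucket 3
486 -> bucket 3 (collision)
307 -> bucket 6 (collision)
79 -> bucket 2
Final buckets:
0: 42 -> 385 -> 399 -> 665
1: 85
2: 79
3: 416 -> 486
4: —
5: 159 -> 474
6: 475 -> 307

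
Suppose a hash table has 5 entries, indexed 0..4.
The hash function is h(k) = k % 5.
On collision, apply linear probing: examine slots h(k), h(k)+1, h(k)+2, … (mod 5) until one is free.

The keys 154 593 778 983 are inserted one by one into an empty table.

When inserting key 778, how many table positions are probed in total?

3

Insert 154: h=4, slot 4 empty => index 4.
Insert 593: h=3, slot 3 empty => index 3.
Insert 778: h=3, slots 3,4 occupied => index 0.
Insert 983: h=3, slots 3,4,0 occupied => index 1.
Table: [778, 983, _, 593, 154]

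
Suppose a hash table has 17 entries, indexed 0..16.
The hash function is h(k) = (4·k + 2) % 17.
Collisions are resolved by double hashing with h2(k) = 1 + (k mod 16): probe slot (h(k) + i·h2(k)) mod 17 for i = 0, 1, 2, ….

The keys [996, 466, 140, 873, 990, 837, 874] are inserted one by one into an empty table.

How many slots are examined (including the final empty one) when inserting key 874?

996: h=8 => slot 8
466: h=13 => slot 13
140: h=1 => slot 1
873: h=9 => slot 9
990: h=1, h2=15, probe 1,16 => slot 16
837: h=1, h2=6, probe 1,7 => slot 7
874: h=13, h2=11, probe 13,7,1,12 => slot 12
Table: [—, 140, —, —, —, —, —, 837, 996, 873, —, —, 874, 466, —, —, 990]

4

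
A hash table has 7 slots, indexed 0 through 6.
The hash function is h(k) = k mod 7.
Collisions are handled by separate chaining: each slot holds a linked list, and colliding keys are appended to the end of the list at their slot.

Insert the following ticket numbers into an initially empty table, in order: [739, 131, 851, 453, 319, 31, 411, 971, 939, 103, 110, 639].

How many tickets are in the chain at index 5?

6

Insert 739: h=4, bucket 4 empty -> new chain.
Insert 131: h=5, bucket 5 empty -> new chain.
Insert 851: h=4, bucket 4 nonempty -> append to chain.
Insert 453: h=5, bucket 5 nonempty -> append to chain.
Insert 319: h=4, bucket 4 nonempty -> append to chain.
Insert 31: h=3, bucket 3 empty -> new chain.
Insert 411: h=5, bucket 5 nonempty -> append to chain.
Insert 971: h=5, bucket 5 nonempty -> append to chain.
Insert 939: h=1, bucket 1 empty -> new chain.
Insert 103: h=5, bucket 5 nonempty -> append to chain.
Insert 110: h=5, bucket 5 nonempty -> append to chain.
Insert 639: h=2, bucket 2 empty -> new chain.
Final buckets:
0: —
1: 939
2: 639
3: 31
4: 739 -> 851 -> 319
5: 131 -> 453 -> 411 -> 971 -> 103 -> 110
6: —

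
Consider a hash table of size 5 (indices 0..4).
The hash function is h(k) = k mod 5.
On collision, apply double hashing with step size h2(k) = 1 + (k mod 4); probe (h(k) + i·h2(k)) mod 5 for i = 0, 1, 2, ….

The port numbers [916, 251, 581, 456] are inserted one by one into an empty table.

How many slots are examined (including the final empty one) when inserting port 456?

2

916: h=1 → slot 1
251: h=1, h2=4, probe 1,0 → slot 0
581: h=1, h2=2, probe 1,3 → slot 3
456: h=1, h2=1, probe 1,2 → slot 2
Table: [251, 916, 456, 581, ∅]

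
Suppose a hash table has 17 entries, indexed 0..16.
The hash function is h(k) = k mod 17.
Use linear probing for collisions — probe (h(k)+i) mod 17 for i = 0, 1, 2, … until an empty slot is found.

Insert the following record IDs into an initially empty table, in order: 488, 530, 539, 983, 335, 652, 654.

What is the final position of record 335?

488: h=12 → slot 12
530: h=3 → slot 3
539: h=12, probe 12,13 → slot 13
983: h=14 → slot 14
335: h=12, probe 12,13,14,15 → slot 15
652: h=6 → slot 6
654: h=8 → slot 8
Table: [∅, ∅, ∅, 530, ∅, ∅, 652, ∅, 654, ∅, ∅, ∅, 488, 539, 983, 335, ∅]

15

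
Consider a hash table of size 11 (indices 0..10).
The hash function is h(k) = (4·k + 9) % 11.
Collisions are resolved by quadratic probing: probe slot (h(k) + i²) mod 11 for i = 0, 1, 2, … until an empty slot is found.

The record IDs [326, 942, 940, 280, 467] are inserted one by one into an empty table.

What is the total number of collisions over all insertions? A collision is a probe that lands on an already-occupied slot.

326: h=4 -> slot 4
942: h=4, probe 4,5 -> slot 5
940: h=7 -> slot 7
280: h=7, probe 7,8 -> slot 8
467: h=7, probe 7,8,0 -> slot 0
Table: [467, ∅, ∅, ∅, 326, 942, ∅, 940, 280, ∅, ∅]

4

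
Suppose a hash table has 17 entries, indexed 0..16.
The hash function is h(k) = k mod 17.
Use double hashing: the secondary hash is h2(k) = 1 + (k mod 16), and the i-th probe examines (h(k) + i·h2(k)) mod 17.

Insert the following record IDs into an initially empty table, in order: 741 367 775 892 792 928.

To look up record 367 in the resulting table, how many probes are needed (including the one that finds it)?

2

741: h=10 -> slot 10
367: h=10, h2=16, probe 10,9 -> slot 9
775: h=10, h2=8, probe 10,1 -> slot 1
892: h=8 -> slot 8
792: h=10, h2=9, probe 10,2 -> slot 2
928: h=10, h2=1, probe 10,11 -> slot 11
Table: [., 775, 792, ., ., ., ., ., 892, 367, 741, 928, ., ., ., ., .]
Lookup 367: h=10, h2=16, probe 10,9 → found at 9.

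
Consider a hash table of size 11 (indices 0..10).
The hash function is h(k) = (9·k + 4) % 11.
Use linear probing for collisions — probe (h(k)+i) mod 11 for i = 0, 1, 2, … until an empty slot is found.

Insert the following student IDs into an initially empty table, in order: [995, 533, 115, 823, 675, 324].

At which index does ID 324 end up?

Insert 995: h=5, slot 5 empty → index 5.
Insert 533: h=5, slot 5 occupied → index 6.
Insert 115: h=5, slots 5,6 occupied → index 7.
Insert 823: h=8, slot 8 empty → index 8.
Insert 675: h=7, slots 7,8 occupied → index 9.
Insert 324: h=5, slots 5,6,7,8,9 occupied → index 10.
Table: [—, —, —, —, —, 995, 533, 115, 823, 675, 324]

10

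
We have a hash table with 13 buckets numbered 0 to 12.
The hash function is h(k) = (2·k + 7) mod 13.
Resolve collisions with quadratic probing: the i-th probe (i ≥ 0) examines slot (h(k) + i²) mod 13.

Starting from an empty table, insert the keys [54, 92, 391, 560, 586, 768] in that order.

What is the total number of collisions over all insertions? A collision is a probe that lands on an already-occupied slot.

54: h=11 → slot 11
92: h=9 → slot 9
391: h=9, probe 9,10 → slot 10
560: h=9, probe 9,10,0 → slot 0
586: h=9, probe 9,10,0,5 → slot 5
768: h=9, probe 9,10,0,5,12 → slot 12
Table: [560, _, _, _, _, 586, _, _, _, 92, 391, 54, 768]

10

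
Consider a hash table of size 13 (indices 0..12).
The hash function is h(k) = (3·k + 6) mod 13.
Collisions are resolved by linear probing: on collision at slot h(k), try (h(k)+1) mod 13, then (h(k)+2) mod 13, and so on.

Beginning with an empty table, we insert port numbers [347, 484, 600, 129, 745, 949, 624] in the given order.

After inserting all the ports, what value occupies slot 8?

347 hashes to 7; slot 7 is free -> place at 7.
484 hashes to 2; slot 2 is free -> place at 2.
600 hashes to 12; slot 12 is free -> place at 12.
129 hashes to 3; slot 3 is free -> place at 3.
745 hashes to 5; slot 5 is free -> place at 5.
949 hashes to 6; slot 6 is free -> place at 6.
624 hashes to 6; 6,7 taken -> place at 8.
Table: [∅, ∅, 484, 129, ∅, 745, 949, 347, 624, ∅, ∅, ∅, 600]

624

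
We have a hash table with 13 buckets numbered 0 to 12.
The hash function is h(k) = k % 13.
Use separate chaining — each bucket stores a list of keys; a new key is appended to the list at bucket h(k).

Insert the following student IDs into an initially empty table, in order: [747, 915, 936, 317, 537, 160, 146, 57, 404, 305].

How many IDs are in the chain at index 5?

747 -> bucket 6
915 -> bucket 5
936 -> bucket 0
317 -> bucket 5 (collision)
537 -> bucket 4
160 -> bucket 4 (collision)
146 -> bucket 3
57 -> bucket 5 (collision)
404 -> bucket 1
305 -> bucket 6 (collision)
Final buckets:
0: 936
1: 404
2: -
3: 146
4: 537 -> 160
5: 915 -> 317 -> 57
6: 747 -> 305
7: -
8: -
9: -
10: -
11: -
12: -

3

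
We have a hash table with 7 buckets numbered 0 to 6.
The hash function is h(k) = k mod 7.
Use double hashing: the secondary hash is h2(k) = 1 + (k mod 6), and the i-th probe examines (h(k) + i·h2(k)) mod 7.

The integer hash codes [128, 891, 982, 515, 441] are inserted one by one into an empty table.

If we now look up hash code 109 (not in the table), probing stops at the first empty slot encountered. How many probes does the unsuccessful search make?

4

128 hashes to 2; slot 2 is free => place at 2.
891 hashes to 2, h2=4; 2 taken => place at 6.
982 hashes to 2, h2=5; 2 taken => place at 0.
515 hashes to 4; slot 4 is free => place at 4.
441 hashes to 0, h2=4; 0,4 taken => place at 1.
Table: [982, 441, 128, -, 515, -, 891]
Lookup 109: h=4, h2=2, probe 4,6,1,3 → slot 3 empty, not found.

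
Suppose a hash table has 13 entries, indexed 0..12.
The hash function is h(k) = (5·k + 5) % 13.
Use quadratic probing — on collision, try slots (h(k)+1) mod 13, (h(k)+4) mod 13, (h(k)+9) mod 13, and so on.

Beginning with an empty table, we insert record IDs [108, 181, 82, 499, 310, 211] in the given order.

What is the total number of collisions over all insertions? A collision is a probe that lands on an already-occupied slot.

2

108: h=12 => slot 12
181: h=0 => slot 0
82: h=12, probe 12,0,3 => slot 3
499: h=4 => slot 4
310: h=8 => slot 8
211: h=7 => slot 7
Table: [181, ∅, ∅, 82, 499, ∅, ∅, 211, 310, ∅, ∅, ∅, 108]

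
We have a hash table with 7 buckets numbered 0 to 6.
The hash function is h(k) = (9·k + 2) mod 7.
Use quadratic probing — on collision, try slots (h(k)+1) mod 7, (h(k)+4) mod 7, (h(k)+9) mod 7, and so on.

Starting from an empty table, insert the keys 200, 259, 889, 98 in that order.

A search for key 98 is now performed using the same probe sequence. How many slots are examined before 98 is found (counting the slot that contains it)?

Insert 200: h=3, slot 3 empty => index 3.
Insert 259: h=2, slot 2 empty => index 2.
Insert 889: h=2, slots 2,3 occupied => index 6.
Insert 98: h=2, slots 2,3,6 occupied => index 4.
Table: [-, -, 259, 200, 98, -, 889]
Lookup 98: h=2, probe 2,3,6,4 → found at 4.

4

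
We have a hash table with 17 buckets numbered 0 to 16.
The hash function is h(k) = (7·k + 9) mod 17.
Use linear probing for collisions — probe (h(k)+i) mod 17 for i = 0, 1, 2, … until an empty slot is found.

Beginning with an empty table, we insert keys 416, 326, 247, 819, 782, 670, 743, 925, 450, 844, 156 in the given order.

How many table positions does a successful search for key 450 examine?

Insert 416: h=14, slot 14 empty => index 14.
Insert 326: h=13, slot 13 empty => index 13.
Insert 247: h=4, slot 4 empty => index 4.
Insert 819: h=13, slots 13,14 occupied => index 15.
Insert 782: h=9, slot 9 empty => index 9.
Insert 670: h=7, slot 7 empty => index 7.
Insert 743: h=8, slot 8 empty => index 8.
Insert 925: h=7, slots 7,8,9 occupied => index 10.
Insert 450: h=14, slots 14,15 occupied => index 16.
Insert 844: h=1, slot 1 empty => index 1.
Insert 156: h=13, slots 13,14,15,16 occupied => index 0.
Table: [156, 844, -, -, 247, -, -, 670, 743, 782, 925, -, -, 326, 416, 819, 450]
Lookup 450: h=14, probe 14,15,16 → found at 16.

3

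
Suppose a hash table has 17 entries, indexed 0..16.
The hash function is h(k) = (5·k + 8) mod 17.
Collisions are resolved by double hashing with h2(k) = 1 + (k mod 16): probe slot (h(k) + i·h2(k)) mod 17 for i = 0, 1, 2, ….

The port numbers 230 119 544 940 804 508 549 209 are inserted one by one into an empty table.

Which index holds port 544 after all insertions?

9

230: h=2 -> slot 2
119: h=8 -> slot 8
544: h=8, h2=1, probe 8,9 -> slot 9
940: h=16 -> slot 16
804: h=16, h2=5, probe 16,4 -> slot 4
508: h=15 -> slot 15
549: h=16, h2=6, probe 16,5 -> slot 5
209: h=16, h2=2, probe 16,1 -> slot 1
Table: [_, 209, 230, _, 804, 549, _, _, 119, 544, _, _, _, _, _, 508, 940]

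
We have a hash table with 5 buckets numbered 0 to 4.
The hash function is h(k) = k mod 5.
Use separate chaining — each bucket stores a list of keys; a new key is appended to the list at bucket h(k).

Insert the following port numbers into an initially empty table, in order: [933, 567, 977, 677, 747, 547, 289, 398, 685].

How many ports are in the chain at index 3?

2

933 → bucket 3
567 → bucket 2
977 → bucket 2 (collision)
677 → bucket 2 (collision)
747 → bucket 2 (collision)
547 → bucket 2 (collision)
289 → bucket 4
398 → bucket 3 (collision)
685 → bucket 0
Final buckets:
0: 685
1: _
2: 567 -> 977 -> 677 -> 747 -> 547
3: 933 -> 398
4: 289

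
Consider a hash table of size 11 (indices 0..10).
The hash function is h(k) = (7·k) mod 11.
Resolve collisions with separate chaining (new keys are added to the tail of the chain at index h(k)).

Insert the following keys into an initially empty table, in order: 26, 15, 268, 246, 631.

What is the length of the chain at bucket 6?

Insert 26: h=6, bucket 6 empty → new chain.
Insert 15: h=6, bucket 6 nonempty → append to chain.
Insert 268: h=6, bucket 6 nonempty → append to chain.
Insert 246: h=6, bucket 6 nonempty → append to chain.
Insert 631: h=6, bucket 6 nonempty → append to chain.
Final buckets:
0: ∅
1: ∅
2: ∅
3: ∅
4: ∅
5: ∅
6: 26 -> 15 -> 268 -> 246 -> 631
7: ∅
8: ∅
9: ∅
10: ∅

5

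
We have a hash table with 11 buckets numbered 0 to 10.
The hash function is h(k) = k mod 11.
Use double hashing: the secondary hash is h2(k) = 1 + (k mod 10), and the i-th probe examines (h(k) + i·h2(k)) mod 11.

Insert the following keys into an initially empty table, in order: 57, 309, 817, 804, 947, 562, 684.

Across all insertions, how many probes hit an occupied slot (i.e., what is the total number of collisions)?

57: h=2 -> slot 2
309: h=1 -> slot 1
817: h=3 -> slot 3
804: h=1, h2=5, probe 1,6 -> slot 6
947: h=1, h2=8, probe 1,9 -> slot 9
562: h=1, h2=3, probe 1,4 -> slot 4
684: h=2, h2=5, probe 2,7 -> slot 7
Table: [., 309, 57, 817, 562, ., 804, 684, ., 947, .]

4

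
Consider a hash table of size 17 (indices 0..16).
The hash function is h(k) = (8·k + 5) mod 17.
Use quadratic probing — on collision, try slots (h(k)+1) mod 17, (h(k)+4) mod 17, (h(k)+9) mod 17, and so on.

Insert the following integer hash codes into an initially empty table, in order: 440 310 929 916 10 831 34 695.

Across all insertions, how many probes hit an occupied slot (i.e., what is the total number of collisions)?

Insert 440: h=6, slot 6 empty -> index 6.
Insert 310: h=3, slot 3 empty -> index 3.
Insert 929: h=8, slot 8 empty -> index 8.
Insert 916: h=6, slot 6 occupied -> index 7.
Insert 10: h=0, slot 0 empty -> index 0.
Insert 831: h=6, slots 6,7 occupied -> index 10.
Insert 34: h=5, slot 5 empty -> index 5.
Insert 695: h=6, slots 6,7,10 occupied -> index 15.
Table: [10, —, —, 310, —, 34, 440, 916, 929, —, 831, —, —, —, —, 695, —]

6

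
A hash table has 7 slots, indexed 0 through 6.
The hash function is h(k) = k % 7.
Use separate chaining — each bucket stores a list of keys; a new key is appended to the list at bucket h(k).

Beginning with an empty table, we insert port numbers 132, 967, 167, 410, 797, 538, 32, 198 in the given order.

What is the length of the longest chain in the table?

Insert 132: h=6, bucket 6 empty -> new chain.
Insert 967: h=1, bucket 1 empty -> new chain.
Insert 167: h=6, bucket 6 nonempty -> append to chain.
Insert 410: h=4, bucket 4 empty -> new chain.
Insert 797: h=6, bucket 6 nonempty -> append to chain.
Insert 538: h=6, bucket 6 nonempty -> append to chain.
Insert 32: h=4, bucket 4 nonempty -> append to chain.
Insert 198: h=2, bucket 2 empty -> new chain.
Final buckets:
0: _
1: 967
2: 198
3: _
4: 410 -> 32
5: _
6: 132 -> 167 -> 797 -> 538

4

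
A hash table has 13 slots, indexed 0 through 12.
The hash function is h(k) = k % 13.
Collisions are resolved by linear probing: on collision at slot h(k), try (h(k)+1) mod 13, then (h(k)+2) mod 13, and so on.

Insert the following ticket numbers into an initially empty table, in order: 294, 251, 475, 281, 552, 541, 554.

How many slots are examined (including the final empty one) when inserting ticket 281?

294 hashes to 8; slot 8 is free → place at 8.
251 hashes to 4; slot 4 is free → place at 4.
475 hashes to 7; slot 7 is free → place at 7.
281 hashes to 8; 8 taken → place at 9.
552 hashes to 6; slot 6 is free → place at 6.
541 hashes to 8; 8,9 taken → place at 10.
554 hashes to 8; 8,9,10 taken → place at 11.
Table: [_, _, _, _, 251, _, 552, 475, 294, 281, 541, 554, _]

2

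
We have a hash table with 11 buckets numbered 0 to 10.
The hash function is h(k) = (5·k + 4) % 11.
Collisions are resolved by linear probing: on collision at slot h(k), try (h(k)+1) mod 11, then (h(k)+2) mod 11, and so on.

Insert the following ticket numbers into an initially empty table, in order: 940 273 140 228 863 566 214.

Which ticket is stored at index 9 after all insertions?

566

940 hashes to 7; slot 7 is free -> place at 7.
273 hashes to 5; slot 5 is free -> place at 5.
140 hashes to 0; slot 0 is free -> place at 0.
228 hashes to 0; 0 taken -> place at 1.
863 hashes to 7; 7 taken -> place at 8.
566 hashes to 7; 7,8 taken -> place at 9.
214 hashes to 7; 7,8,9 taken -> place at 10.
Table: [140, 228, _, _, _, 273, _, 940, 863, 566, 214]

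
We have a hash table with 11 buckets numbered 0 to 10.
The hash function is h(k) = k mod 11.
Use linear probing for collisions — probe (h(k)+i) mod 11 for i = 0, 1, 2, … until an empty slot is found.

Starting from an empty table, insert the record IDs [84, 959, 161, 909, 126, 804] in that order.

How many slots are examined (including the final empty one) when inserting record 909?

84 hashes to 7; slot 7 is free -> place at 7.
959 hashes to 2; slot 2 is free -> place at 2.
161 hashes to 7; 7 taken -> place at 8.
909 hashes to 7; 7,8 taken -> place at 9.
126 hashes to 5; slot 5 is free -> place at 5.
804 hashes to 1; slot 1 is free -> place at 1.
Table: [-, 804, 959, -, -, 126, -, 84, 161, 909, -]

3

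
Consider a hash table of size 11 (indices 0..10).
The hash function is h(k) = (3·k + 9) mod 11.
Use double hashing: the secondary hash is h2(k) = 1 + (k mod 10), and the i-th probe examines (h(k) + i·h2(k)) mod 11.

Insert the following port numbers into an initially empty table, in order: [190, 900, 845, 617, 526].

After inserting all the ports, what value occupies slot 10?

526

Insert 190: h=7, slot 7 empty → index 7.
Insert 900: h=3, slot 3 empty → index 3.
Insert 845: h=3, h2=6, slot 3 occupied → index 9.
Insert 617: h=1, slot 1 empty → index 1.
Insert 526: h=3, h2=7, slot 3 occupied → index 10.
Table: [∅, 617, ∅, 900, ∅, ∅, ∅, 190, ∅, 845, 526]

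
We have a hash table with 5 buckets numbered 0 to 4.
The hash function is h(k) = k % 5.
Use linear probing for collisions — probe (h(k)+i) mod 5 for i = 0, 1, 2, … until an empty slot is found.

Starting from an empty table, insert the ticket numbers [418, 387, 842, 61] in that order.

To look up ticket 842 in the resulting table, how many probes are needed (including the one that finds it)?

3

418 hashes to 3; slot 3 is free → place at 3.
387 hashes to 2; slot 2 is free → place at 2.
842 hashes to 2; 2,3 taken → place at 4.
61 hashes to 1; slot 1 is free → place at 1.
Table: [., 61, 387, 418, 842]
Lookup 842: h=2, probe 2,3,4 → found at 4.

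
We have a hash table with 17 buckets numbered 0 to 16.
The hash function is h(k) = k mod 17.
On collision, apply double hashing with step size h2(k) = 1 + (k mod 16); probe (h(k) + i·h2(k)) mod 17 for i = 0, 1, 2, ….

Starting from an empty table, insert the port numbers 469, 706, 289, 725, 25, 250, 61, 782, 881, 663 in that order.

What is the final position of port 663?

469: h=10 -> slot 10
706: h=9 -> slot 9
289: h=0 -> slot 0
725: h=11 -> slot 11
25: h=8 -> slot 8
250: h=12 -> slot 12
61: h=10, h2=14, probe 10,7 -> slot 7
782: h=0, h2=15, probe 0,15 -> slot 15
881: h=14 -> slot 14
663: h=0, h2=8, probe 0,8,16 -> slot 16
Table: [289, —, —, —, —, —, —, 61, 25, 706, 469, 725, 250, —, 881, 782, 663]

16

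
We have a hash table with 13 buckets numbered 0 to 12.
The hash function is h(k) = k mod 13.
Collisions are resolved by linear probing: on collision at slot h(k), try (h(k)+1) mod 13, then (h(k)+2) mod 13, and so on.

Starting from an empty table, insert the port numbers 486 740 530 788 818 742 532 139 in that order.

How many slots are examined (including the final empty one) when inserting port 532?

4

Insert 486: h=5, slot 5 empty → index 5.
Insert 740: h=12, slot 12 empty → index 12.
Insert 530: h=10, slot 10 empty → index 10.
Insert 788: h=8, slot 8 empty → index 8.
Insert 818: h=12, slot 12 occupied → index 0.
Insert 742: h=1, slot 1 empty → index 1.
Insert 532: h=12, slots 12,0,1 occupied → index 2.
Insert 139: h=9, slot 9 empty → index 9.
Table: [818, 742, 532, —, —, 486, —, —, 788, 139, 530, —, 740]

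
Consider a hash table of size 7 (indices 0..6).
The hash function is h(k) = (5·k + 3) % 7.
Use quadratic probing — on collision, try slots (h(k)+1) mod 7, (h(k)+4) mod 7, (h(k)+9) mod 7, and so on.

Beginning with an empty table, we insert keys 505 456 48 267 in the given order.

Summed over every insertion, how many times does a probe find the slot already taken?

505 hashes to 1; slot 1 is free -> place at 1.
456 hashes to 1; 1 taken -> place at 2.
48 hashes to 5; slot 5 is free -> place at 5.
267 hashes to 1; 1,2,5 taken -> place at 3.
Table: [-, 505, 456, 267, -, 48, -]

4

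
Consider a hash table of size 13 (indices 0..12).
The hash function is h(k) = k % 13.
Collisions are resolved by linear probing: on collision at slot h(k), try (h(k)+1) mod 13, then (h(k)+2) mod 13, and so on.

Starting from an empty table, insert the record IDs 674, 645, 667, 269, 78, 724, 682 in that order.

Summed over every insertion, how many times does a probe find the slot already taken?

1

674 hashes to 11; slot 11 is free => place at 11.
645 hashes to 8; slot 8 is free => place at 8.
667 hashes to 4; slot 4 is free => place at 4.
269 hashes to 9; slot 9 is free => place at 9.
78 hashes to 0; slot 0 is free => place at 0.
724 hashes to 9; 9 taken => place at 10.
682 hashes to 6; slot 6 is free => place at 6.
Table: [78, _, _, _, 667, _, 682, _, 645, 269, 724, 674, _]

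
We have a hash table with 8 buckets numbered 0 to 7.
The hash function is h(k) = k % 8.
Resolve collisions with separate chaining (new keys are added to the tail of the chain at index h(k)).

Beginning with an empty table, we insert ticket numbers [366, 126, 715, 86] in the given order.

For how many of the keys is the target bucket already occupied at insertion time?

2

366 -> bucket 6
126 -> bucket 6 (collision)
715 -> bucket 3
86 -> bucket 6 (collision)
Final buckets:
0: .
1: .
2: .
3: 715
4: .
5: .
6: 366 -> 126 -> 86
7: .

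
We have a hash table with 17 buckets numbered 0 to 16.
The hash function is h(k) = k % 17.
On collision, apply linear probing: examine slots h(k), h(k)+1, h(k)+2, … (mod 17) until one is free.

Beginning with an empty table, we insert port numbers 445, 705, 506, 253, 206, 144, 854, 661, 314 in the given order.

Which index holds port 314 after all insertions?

Insert 445: h=3, slot 3 empty → index 3.
Insert 705: h=8, slot 8 empty → index 8.
Insert 506: h=13, slot 13 empty → index 13.
Insert 253: h=15, slot 15 empty → index 15.
Insert 206: h=2, slot 2 empty → index 2.
Insert 144: h=8, slot 8 occupied → index 9.
Insert 854: h=4, slot 4 empty → index 4.
Insert 661: h=15, slot 15 occupied → index 16.
Insert 314: h=8, slots 8,9 occupied → index 10.
Table: [-, -, 206, 445, 854, -, -, -, 705, 144, 314, -, -, 506, -, 253, 661]

10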